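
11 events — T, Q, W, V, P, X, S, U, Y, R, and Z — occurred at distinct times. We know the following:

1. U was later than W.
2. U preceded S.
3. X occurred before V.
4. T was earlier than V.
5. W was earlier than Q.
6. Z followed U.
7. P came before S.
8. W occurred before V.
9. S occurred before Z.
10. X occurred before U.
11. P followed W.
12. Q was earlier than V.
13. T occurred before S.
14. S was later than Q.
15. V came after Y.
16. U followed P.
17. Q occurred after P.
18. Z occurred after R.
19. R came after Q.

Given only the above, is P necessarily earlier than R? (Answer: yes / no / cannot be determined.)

yes

Chain the constraints: P → Q → R. Each link is directly stated, so P comes before R.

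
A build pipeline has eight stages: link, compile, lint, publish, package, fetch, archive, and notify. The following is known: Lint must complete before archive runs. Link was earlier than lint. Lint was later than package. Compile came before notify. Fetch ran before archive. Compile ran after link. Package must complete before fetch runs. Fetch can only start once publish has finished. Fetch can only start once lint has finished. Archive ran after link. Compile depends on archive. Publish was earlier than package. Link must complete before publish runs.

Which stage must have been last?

notify

Every other stage has a chain of constraints placing it before notify, so notify is last.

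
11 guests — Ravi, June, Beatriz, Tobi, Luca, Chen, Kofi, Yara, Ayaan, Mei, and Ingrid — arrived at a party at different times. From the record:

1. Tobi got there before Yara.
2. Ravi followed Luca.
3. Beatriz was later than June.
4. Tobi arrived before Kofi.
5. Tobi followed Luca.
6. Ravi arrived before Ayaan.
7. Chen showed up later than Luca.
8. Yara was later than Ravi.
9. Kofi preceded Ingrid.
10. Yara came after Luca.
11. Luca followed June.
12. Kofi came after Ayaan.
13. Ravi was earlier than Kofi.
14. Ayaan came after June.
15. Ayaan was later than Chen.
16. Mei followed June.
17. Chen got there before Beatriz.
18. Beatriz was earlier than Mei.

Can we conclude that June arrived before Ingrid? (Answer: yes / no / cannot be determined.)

yes

Chain the constraints: June → Ayaan → Kofi → Ingrid. Each link is directly stated, so June comes before Ingrid.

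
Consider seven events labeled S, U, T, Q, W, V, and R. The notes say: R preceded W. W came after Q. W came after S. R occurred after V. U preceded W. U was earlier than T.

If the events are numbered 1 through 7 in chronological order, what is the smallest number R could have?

2

V must come before R — 1 forced predecessor.
Nothing else is forced ahead of R, so its earliest slot is position 1 + 1 = 2.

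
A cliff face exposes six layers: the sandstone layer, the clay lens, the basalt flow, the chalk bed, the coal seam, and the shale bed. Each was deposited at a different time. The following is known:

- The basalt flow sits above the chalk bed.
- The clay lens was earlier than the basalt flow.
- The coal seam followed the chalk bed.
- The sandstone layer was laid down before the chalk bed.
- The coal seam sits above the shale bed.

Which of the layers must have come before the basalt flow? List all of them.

the chalk bed, the clay lens, the sandstone layer

Directly stated before the basalt flow: the chalk bed and the clay lens.
The sandstone layer reaches the basalt flow via the sandstone layer → the chalk bed → the basalt flow.
No chain forces the shale bed (or any of the others) ahead of the basalt flow.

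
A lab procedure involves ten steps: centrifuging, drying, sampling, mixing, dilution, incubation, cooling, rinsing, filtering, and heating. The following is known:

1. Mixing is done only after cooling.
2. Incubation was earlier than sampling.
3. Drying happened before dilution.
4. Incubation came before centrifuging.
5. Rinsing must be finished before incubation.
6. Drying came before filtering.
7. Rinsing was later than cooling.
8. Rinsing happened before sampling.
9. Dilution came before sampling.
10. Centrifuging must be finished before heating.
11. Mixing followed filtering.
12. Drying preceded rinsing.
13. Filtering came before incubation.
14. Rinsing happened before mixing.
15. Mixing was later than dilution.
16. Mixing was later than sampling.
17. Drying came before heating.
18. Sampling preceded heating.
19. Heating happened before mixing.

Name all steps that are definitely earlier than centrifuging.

Directly stated before centrifuging: incubation.
Cooling reaches centrifuging via cooling → rinsing → incubation → centrifuging.
Drying reaches centrifuging via drying → filtering → incubation → centrifuging.
Filtering reaches centrifuging via filtering → incubation → centrifuging.
Likewise rinsing reaches centrifuging by chaining the stated constraints.
No chain forces heating (or any of the others) ahead of centrifuging.

cooling, drying, filtering, incubation, rinsing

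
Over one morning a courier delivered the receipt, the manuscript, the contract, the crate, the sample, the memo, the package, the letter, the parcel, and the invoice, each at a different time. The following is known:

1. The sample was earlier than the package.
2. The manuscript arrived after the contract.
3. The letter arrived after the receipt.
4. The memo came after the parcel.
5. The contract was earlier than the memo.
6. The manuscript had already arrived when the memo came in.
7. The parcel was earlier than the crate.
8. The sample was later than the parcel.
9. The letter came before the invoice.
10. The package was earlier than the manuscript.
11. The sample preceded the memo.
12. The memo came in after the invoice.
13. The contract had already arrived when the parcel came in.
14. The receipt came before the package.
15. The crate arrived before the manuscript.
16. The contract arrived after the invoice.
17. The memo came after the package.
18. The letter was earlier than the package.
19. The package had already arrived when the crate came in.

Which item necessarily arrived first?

The receipt has a chain of constraints placing it before every other item, so the receipt must be first.

the receipt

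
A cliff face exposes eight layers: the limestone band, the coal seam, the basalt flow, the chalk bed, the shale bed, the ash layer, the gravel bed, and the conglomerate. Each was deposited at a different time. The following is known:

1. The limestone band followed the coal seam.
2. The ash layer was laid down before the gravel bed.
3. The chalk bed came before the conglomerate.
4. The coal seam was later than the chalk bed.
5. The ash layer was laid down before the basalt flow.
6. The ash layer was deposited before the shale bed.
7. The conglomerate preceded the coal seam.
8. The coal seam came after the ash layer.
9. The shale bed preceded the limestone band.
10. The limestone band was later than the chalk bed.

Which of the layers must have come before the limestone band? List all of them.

the ash layer, the chalk bed, the coal seam, the conglomerate, the shale bed

Directly stated before the limestone band: the chalk bed, the coal seam, and the shale bed.
The ash layer reaches the limestone band via the ash layer → the coal seam → the limestone band.
The conglomerate reaches the limestone band via the conglomerate → the coal seam → the limestone band.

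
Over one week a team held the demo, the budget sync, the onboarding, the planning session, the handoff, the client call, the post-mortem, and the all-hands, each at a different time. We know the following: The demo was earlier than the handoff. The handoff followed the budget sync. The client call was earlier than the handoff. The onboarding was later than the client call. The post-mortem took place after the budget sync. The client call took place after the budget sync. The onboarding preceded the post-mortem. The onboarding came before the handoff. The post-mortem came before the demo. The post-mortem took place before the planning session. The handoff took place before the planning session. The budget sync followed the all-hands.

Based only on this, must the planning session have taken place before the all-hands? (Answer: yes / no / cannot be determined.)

no

Tracing the constraints gives the all-hands → the budget sync → the post-mortem → the planning session, so the all-hands must come before the planning session.
That means the planning session cannot be before the all-hands.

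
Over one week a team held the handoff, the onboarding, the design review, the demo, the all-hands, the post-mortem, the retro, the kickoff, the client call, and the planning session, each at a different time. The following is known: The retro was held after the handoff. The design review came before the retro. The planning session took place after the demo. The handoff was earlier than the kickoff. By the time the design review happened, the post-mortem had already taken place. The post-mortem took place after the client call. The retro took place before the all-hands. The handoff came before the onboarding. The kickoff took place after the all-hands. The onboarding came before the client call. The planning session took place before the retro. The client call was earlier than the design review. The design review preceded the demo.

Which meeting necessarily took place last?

the kickoff

Every other meeting has a chain of constraints placing it before the kickoff, so the kickoff is last.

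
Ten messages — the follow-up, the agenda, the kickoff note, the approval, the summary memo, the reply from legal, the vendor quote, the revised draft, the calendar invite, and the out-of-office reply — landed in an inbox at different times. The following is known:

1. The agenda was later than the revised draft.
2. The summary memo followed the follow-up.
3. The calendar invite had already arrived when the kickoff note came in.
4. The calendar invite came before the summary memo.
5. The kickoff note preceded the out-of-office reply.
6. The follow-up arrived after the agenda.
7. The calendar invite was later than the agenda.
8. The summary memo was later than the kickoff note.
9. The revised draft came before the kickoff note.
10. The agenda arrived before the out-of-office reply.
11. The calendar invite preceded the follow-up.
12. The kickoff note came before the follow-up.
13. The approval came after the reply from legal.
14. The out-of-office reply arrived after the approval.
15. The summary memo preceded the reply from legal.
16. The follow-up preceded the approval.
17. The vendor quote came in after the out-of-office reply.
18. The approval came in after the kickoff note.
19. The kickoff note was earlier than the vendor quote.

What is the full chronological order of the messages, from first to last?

The constraints fix every adjacent pair, so only one ordering works:
the revised draft → the agenda → the calendar invite → the kickoff note → the follow-up → the summary memo → the reply from legal → the approval → the out-of-office reply → the vendor quote.

the revised draft, the agenda, the calendar invite, the kickoff note, the follow-up, the summary memo, the reply from legal, the approval, the out-of-office reply, the vendor quote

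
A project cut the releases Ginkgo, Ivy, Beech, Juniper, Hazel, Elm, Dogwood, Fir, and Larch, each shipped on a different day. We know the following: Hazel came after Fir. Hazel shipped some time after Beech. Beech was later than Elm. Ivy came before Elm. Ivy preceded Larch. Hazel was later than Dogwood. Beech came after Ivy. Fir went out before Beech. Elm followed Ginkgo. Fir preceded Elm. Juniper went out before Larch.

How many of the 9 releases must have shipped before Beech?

Directly stated before Beech: Elm, Fir, and Ivy.
Ginkgo reaches Beech via Ginkgo → Elm → Beech.
That's Elm, Fir, Ginkgo, and Ivy — 4 in all.

4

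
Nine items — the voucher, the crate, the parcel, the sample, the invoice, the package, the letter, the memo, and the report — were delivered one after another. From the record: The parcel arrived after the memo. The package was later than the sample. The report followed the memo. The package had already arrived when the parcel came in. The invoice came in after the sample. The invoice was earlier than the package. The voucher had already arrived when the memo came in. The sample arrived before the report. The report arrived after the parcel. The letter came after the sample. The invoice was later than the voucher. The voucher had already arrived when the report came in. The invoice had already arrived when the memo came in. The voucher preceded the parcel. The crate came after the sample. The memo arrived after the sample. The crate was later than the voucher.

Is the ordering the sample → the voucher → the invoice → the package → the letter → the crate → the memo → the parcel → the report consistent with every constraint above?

yes

Check each stated constraint against the proposed order — e.g. the voucher is ahead of the report; the sample is ahead of the report. Every pair is in the required order; nothing is violated.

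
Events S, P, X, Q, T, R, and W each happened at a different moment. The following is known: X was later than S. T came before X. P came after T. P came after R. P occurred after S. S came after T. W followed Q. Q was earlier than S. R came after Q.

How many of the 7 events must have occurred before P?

Directly stated before P: R, S, and T.
Q reaches P via Q → S → P.
That's Q, R, S, and T — 4 in all.

4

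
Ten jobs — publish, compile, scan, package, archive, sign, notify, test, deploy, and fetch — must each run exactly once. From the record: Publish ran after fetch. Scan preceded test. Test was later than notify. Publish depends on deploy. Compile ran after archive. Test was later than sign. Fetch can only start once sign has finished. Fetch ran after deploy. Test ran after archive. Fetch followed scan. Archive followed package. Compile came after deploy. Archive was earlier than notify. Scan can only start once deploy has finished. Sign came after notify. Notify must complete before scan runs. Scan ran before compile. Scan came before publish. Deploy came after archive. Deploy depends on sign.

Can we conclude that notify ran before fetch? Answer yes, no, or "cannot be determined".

yes

Chain the constraints: notify → scan → fetch. Each link is directly stated, so notify comes before fetch.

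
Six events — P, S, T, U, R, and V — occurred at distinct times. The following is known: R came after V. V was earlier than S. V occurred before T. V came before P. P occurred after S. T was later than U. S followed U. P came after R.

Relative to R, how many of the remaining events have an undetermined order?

Forced before R: V; forced after R: P.
That leaves S, T, and U with no forced order relative to R — 3.

3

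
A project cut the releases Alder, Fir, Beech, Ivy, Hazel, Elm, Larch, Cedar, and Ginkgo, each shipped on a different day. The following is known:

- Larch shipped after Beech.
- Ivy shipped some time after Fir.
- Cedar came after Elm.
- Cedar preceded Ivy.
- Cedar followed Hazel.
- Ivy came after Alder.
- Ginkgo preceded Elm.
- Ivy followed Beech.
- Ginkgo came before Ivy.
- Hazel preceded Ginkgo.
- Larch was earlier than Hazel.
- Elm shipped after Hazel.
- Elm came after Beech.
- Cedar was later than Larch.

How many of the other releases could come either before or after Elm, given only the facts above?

2

Forced before Elm: Beech, Ginkgo, Hazel, and Larch; forced after Elm: Cedar and Ivy.
That leaves Alder and Fir with no forced order relative to Elm — 2.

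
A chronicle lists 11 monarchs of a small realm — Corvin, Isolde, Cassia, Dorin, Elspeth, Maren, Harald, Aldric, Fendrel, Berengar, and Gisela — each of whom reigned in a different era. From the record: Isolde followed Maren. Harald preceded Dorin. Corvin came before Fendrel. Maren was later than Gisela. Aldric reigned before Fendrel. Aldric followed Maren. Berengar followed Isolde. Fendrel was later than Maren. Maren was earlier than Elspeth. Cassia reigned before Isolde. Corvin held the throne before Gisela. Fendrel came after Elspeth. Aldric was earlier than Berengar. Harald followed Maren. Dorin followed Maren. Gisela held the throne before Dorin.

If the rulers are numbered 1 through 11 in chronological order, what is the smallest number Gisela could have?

Corvin must come before Gisela — 1 forced predecessor.
Nothing else is forced ahead of Gisela, so their earliest slot is position 1 + 1 = 2.

2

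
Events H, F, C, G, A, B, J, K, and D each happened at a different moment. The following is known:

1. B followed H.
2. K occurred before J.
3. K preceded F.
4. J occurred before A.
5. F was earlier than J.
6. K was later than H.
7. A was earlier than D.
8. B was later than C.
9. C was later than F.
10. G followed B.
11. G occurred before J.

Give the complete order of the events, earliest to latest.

H, K, F, C, B, G, J, A, D

The constraints fix every adjacent pair, so only one ordering works:
H → K → F → C → B → G → J → A → D.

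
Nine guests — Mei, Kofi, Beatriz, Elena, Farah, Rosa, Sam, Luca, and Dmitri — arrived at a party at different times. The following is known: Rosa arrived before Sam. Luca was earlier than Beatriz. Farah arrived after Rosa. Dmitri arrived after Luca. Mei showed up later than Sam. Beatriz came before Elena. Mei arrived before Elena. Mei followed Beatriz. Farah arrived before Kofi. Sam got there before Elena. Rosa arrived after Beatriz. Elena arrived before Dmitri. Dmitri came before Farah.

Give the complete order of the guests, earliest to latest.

The constraints fix every adjacent pair, so only one ordering works:
Luca → Beatriz → Rosa → Sam → Mei → Elena → Dmitri → Farah → Kofi.

Luca, Beatriz, Rosa, Sam, Mei, Elena, Dmitri, Farah, Kofi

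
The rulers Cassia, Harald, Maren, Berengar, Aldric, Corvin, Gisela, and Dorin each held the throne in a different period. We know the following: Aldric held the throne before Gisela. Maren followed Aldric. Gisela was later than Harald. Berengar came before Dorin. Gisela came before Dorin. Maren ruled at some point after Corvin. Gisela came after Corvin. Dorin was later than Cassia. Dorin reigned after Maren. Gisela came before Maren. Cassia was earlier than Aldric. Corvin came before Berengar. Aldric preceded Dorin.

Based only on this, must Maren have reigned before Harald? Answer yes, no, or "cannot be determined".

no

Tracing the constraints gives Harald → Gisela → Maren, so Harald must come before Maren.
That means Maren cannot be before Harald.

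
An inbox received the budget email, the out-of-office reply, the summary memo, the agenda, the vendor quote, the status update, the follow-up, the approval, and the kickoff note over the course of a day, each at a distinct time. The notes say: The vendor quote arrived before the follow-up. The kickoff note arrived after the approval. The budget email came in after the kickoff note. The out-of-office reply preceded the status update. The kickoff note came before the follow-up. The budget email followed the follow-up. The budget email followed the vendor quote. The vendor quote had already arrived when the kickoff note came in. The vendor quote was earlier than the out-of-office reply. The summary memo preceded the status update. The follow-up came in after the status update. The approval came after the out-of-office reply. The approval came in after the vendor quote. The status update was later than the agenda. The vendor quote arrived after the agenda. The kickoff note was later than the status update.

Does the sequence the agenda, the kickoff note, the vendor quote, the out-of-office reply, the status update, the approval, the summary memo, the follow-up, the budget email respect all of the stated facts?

The constraints require the vendor quote before the kickoff note, but in the proposed sequence the kickoff note appears ahead of the vendor quote. That one violation is enough.

no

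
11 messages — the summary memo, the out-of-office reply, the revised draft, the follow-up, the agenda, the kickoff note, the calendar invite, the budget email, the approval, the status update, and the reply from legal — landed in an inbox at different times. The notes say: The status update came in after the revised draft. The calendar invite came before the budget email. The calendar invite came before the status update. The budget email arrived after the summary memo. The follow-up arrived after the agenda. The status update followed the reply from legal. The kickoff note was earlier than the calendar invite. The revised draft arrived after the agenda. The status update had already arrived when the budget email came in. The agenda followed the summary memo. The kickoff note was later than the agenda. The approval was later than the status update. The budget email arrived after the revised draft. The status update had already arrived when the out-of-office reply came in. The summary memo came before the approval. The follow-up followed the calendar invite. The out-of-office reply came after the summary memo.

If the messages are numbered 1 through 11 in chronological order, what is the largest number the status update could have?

The status update must come before the approval, the budget email, and the out-of-office reply — 3 messages forced after it.
Everything else can be placed before the status update in some valid order, so the status update can sit as late as position 11 − 3 = 8.

8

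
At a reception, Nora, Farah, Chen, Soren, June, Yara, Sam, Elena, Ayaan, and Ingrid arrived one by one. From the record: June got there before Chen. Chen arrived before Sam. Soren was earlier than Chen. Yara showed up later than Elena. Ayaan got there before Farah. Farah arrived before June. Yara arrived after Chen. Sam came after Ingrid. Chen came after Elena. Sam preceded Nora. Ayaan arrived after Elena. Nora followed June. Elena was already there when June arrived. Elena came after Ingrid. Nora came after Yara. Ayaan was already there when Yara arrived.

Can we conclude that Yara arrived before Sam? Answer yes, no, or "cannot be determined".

No chain of stated constraints runs from Yara to Sam, and none runs from Sam to Yara either.
So the relative order of Yara and Sam is not fixed by the given facts.

cannot be determined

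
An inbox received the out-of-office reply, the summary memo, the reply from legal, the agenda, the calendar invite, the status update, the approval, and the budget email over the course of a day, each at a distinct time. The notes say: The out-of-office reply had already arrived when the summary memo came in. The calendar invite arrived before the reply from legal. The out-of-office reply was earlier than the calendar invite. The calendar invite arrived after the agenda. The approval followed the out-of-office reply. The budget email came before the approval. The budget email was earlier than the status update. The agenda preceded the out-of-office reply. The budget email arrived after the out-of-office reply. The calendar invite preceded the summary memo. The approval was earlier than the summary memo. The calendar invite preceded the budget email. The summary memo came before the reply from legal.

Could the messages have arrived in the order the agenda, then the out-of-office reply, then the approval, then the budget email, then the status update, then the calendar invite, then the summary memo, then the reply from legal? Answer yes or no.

no

The constraints require the budget email before the approval, but in the proposed sequence the approval appears ahead of the budget email. That one violation is enough.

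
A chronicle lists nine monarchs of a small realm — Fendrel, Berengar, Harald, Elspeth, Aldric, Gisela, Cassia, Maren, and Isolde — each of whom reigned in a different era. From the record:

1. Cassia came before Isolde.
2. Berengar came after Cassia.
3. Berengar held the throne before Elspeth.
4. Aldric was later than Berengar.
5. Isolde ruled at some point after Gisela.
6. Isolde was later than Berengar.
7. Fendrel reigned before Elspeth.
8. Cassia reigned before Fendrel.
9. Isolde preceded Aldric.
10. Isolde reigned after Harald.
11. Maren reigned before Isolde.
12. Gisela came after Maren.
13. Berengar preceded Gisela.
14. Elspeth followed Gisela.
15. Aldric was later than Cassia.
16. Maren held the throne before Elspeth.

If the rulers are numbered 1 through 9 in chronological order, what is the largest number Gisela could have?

6

Gisela must come before Aldric, Elspeth, and Isolde — 3 rulers forced after them.
Everything else can be placed before Gisela in some valid order, so Gisela can sit as late as position 9 − 3 = 6.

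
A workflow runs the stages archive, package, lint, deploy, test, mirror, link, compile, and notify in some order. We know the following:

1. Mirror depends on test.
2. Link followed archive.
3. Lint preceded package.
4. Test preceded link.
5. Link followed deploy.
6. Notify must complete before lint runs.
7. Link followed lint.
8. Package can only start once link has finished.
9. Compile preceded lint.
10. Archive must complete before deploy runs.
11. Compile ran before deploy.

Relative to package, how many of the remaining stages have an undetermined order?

Forced before package: archive, compile, deploy, link, lint, notify, and test.
That leaves mirror with no forced order relative to package — 1.

1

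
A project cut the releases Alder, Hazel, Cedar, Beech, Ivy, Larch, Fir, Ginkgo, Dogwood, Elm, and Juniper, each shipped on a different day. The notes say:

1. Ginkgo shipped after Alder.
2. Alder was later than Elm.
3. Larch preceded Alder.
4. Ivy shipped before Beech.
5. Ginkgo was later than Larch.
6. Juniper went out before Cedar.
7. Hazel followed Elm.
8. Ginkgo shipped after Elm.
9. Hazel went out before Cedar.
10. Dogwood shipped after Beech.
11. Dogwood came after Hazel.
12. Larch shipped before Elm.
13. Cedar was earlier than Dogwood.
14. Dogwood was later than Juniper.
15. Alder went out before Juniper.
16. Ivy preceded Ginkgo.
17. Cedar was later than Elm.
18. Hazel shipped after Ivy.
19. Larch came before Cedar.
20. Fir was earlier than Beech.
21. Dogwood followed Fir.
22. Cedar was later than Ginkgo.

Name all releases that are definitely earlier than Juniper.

Alder, Elm, Larch

Directly stated before Juniper: Alder.
Elm reaches Juniper via Elm → Alder → Juniper.
Larch reaches Juniper via Larch → Alder → Juniper.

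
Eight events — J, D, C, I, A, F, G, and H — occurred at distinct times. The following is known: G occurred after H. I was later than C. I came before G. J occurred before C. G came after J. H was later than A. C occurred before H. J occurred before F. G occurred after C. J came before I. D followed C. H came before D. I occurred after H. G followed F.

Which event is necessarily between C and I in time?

Tracing the constraints gives C → H → I, so H sits after C and before I.
No other event is forced both after C and before I.

H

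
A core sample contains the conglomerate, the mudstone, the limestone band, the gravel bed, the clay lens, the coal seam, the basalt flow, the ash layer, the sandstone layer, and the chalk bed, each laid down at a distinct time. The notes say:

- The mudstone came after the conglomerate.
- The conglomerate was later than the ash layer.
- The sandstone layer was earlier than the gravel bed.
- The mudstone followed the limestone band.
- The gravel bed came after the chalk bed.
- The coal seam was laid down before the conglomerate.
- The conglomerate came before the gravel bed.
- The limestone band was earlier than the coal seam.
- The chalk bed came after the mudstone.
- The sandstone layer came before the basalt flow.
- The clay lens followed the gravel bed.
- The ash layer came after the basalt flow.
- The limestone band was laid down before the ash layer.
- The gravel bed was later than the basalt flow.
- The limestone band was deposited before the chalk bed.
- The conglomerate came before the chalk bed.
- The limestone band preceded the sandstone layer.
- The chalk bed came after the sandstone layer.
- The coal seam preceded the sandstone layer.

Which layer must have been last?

the clay lens

Every other layer has a chain of constraints placing it before the clay lens, so the clay lens is last.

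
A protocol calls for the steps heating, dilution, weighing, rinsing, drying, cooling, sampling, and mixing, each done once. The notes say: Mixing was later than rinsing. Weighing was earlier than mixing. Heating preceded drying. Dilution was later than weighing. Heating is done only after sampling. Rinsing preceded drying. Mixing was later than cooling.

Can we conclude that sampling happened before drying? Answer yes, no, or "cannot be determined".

yes

Chain the constraints: sampling → heating → drying. Each link is directly stated, so sampling comes before drying.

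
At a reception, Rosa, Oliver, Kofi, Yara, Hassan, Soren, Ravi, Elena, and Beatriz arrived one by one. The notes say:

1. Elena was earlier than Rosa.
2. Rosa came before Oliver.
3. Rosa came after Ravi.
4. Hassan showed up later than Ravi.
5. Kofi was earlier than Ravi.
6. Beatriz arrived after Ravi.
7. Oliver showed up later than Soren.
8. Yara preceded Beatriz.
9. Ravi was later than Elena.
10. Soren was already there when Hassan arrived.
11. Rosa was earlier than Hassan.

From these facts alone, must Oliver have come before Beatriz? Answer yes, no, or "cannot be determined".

cannot be determined

No chain of stated constraints runs from Oliver to Beatriz, and none runs from Beatriz to Oliver either.
So the relative order of Oliver and Beatriz is not fixed by the given facts.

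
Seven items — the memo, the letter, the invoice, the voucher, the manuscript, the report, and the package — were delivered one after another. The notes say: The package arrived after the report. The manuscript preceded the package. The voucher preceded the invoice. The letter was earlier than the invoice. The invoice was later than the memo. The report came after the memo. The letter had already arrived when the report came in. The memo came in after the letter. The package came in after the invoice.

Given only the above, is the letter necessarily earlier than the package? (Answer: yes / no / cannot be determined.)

yes

Chain the constraints: the letter → the invoice → the package. Each link is directly stated, so the letter comes before the package.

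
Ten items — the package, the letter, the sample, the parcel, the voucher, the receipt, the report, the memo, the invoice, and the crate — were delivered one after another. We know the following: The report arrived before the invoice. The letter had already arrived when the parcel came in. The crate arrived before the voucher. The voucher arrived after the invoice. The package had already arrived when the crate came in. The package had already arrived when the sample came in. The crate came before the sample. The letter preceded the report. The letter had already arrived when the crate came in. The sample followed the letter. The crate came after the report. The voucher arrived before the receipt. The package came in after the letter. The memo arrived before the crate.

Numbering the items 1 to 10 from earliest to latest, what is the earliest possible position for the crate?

5

The letter, the memo, the package, and the report must all come before the crate — 4 forced predecessors.
Nothing else is forced ahead of the crate, so its earliest slot is position 4 + 1 = 5.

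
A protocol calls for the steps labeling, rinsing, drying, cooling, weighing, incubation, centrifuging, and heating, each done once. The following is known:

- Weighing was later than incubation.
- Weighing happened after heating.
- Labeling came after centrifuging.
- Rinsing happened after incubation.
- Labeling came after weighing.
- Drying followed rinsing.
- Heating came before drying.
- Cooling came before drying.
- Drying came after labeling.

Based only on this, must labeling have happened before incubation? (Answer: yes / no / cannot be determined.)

Tracing the constraints gives incubation → weighing → labeling, so incubation must come before labeling.
That means labeling cannot be before incubation.

no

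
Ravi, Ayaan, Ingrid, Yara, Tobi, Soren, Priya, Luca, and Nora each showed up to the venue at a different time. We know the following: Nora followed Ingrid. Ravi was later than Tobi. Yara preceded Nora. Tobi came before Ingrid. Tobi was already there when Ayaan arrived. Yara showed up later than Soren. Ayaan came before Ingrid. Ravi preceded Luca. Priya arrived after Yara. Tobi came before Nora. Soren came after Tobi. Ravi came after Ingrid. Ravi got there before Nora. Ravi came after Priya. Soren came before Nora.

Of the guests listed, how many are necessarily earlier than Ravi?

6

Directly stated before Ravi: Ingrid, Priya, and Tobi.
Ayaan reaches Ravi via Ayaan → Ingrid → Ravi.
Soren reaches Ravi via Soren → Yara → Priya → Ravi.
Yara reaches Ravi via Yara → Priya → Ravi.
That's Ayaan, Ingrid, Priya, Soren, Tobi, and Yara — 6 in all.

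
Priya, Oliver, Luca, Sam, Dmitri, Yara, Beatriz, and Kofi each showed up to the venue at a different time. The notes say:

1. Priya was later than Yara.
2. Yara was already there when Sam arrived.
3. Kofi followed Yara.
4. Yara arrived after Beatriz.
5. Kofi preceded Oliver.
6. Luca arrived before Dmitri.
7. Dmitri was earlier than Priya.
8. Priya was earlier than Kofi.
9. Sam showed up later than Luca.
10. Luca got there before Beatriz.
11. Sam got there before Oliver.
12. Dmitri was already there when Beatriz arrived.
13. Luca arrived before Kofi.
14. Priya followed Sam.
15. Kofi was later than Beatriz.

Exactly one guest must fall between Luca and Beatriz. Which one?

Tracing the constraints gives Luca → Dmitri → Beatriz, so Dmitri sits after Luca and before Beatriz.
No other guest is forced both after Luca and before Beatriz.

Dmitri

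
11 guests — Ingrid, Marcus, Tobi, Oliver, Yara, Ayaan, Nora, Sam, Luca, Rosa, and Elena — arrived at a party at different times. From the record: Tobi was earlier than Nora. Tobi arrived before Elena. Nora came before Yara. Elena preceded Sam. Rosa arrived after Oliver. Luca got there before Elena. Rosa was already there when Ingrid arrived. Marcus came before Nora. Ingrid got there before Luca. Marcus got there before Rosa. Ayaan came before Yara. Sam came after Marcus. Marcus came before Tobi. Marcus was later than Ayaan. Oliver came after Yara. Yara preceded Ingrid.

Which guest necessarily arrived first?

Ayaan

Ayaan has a chain of constraints placing them before every other guest, so Ayaan must be first.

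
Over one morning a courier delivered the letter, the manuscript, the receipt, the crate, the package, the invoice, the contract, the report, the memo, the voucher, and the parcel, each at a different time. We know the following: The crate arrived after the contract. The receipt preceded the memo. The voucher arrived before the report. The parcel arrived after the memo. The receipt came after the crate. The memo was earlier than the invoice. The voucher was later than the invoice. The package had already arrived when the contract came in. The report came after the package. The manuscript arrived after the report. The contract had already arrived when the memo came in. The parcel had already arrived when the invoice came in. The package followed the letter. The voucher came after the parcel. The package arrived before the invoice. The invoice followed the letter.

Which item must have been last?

Every other item has a chain of constraints placing it before the manuscript, so the manuscript is last.

the manuscript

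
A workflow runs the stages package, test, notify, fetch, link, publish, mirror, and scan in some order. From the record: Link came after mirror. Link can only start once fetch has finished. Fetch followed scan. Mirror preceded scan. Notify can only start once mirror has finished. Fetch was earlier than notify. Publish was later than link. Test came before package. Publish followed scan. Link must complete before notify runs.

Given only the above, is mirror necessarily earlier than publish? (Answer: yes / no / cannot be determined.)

yes

Chain the constraints: mirror → scan → publish. Each link is directly stated, so mirror comes before publish.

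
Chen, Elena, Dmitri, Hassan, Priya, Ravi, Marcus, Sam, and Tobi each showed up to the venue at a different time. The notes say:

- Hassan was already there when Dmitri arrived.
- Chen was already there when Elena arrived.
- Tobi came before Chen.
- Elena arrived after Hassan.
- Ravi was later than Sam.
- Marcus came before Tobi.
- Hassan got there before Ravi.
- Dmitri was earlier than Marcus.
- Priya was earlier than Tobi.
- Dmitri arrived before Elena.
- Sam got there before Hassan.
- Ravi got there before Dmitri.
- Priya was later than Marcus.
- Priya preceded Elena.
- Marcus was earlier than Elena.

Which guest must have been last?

Every other guest has a chain of constraints placing them before Elena, so Elena is last.

Elena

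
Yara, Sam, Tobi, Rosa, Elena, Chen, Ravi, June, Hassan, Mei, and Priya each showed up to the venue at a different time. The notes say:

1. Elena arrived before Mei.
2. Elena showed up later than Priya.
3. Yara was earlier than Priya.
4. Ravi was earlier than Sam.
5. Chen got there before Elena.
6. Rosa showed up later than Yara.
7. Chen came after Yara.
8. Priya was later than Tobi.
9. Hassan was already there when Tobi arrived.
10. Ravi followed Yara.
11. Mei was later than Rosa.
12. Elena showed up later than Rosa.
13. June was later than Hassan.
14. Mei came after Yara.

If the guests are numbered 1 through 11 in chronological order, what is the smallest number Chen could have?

Yara must come before Chen — 1 forced predecessor.
Nothing else is forced ahead of Chen, so their earliest slot is position 1 + 1 = 2.

2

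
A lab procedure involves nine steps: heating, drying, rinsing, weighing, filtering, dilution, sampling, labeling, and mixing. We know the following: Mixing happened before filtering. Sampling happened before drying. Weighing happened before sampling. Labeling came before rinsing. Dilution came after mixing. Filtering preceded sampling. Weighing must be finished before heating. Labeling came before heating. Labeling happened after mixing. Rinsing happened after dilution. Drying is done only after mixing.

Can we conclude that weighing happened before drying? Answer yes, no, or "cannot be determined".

yes

Chain the constraints: weighing → sampling → drying. Each link is directly stated, so weighing comes before drying.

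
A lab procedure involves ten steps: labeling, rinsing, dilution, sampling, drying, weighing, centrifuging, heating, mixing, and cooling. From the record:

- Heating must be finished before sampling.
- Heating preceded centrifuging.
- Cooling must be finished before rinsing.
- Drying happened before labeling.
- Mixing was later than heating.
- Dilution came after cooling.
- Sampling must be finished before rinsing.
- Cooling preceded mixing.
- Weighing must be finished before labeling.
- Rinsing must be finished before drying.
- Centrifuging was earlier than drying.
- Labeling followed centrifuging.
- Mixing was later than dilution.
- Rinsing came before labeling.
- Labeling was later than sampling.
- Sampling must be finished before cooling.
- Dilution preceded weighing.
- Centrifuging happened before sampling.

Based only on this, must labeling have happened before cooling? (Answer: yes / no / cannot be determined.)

Tracing the constraints gives cooling → rinsing → labeling, so cooling must come before labeling.
That means labeling cannot be before cooling.

no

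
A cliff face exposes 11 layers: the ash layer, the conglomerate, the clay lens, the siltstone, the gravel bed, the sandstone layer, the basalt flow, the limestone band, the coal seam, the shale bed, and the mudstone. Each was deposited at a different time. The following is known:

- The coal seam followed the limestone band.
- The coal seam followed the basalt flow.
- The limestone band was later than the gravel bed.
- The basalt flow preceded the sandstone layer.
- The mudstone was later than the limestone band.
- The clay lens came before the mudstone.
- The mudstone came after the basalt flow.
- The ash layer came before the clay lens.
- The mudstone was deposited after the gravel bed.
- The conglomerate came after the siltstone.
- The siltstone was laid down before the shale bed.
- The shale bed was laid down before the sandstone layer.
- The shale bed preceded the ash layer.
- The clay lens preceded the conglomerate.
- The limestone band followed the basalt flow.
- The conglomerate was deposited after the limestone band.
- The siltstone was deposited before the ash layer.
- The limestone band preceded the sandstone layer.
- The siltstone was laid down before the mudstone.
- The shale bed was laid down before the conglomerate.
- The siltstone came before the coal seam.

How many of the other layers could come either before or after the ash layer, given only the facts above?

5

Forced before the ash layer: the shale bed and the siltstone; forced after the ash layer: the clay lens, the conglomerate, and the mudstone.
That leaves the basalt flow, the coal seam, the gravel bed, the limestone band, and the sandstone layer with no forced order relative to the ash layer — 5.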